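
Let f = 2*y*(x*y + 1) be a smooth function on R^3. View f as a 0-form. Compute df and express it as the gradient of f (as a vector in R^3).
df = (2*y^2) dx + (4*x*y + 2) dy + (0) dz; grad f = (2*y^2, 4*x*y + 2, 0)

For a 0-form f, d f = (∂f/∂x) dx + (∂f/∂y) dy + (∂f/∂z) dz. The components of the vector representation are exactly the entries of grad f in Cartesian coordinates:
  ∂f/∂x = 2*y^2
  ∂f/∂y = 4*x*y + 2
  ∂f/∂z = 0.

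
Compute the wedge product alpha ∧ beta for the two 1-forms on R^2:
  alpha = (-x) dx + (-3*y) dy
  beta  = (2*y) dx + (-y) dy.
alpha ∧ beta = (y*(x + 6*y)) dx ∧ dy

Distribute the wedge, using dx_i ∧ dx_j = -dx_j ∧ dx_i and dx_i ∧ dx_i = 0. For each pair (i, j) with i < j, the coefficient of dx_i ∧ dx_j in alpha ∧ beta is (alpha_i * beta_j - alpha_j * beta_i). Collecting: alpha ∧ beta = (y*(x + 6*y)) dx ∧ dy.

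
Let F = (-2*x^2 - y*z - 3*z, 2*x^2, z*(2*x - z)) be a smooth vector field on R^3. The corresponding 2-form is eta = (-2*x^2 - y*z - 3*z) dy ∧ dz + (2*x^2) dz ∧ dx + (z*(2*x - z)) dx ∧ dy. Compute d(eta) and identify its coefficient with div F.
d(eta) = (-2*x - 2*z) dx ∧ dy ∧ dz; div F = -2*x - 2*z

For a 2-form in R^3 of the form above, applying d gives a 3-form with coefficient ∂P/∂x + ∂Q/∂y + ∂R/∂z:
  ∂P/∂x = -4*x
  ∂Q/∂y = 0
  ∂R/∂z = 2*x - 2*z
Sum = -2*x - 2*z, which is exactly div F.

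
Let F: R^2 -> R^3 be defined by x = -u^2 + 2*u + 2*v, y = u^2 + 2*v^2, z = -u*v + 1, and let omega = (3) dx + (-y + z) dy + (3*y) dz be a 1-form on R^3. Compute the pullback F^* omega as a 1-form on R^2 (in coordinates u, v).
F^* omega = (-2*u^3 - 5*u^2*v - 4*u*v^2 - 4*u - 6*v^3 + 6) du + (-3*u^3 - 4*u^2*v - 10*u*v^2 - 8*v^3 + 4*v + 6) dv

Using F^*(f dg) = (f ∘ F) d(g ∘ F), substitute each coordinate x_i by F_i(u, v) in f_i, and replace dx_i by d F_i = (∂F_i/∂u) du + (∂F_i/∂v) dv.
  For the x component: f_1(F) = 3; d F_1 = (2 - 2*u) du + (2) dv
  For the y component: f_2(F) = -u^2 - u*v - 2*v^2 + 1; d F_2 = (2*u) du + (4*v) dv
  For the z component: f_3(F) = 3*u^2 + 6*v^2; d F_3 = (-v) du + (-u) dv
Combining and collecting du, dv coefficients:
  coeff of du: -2*u^3 - 5*u^2*v - 4*u*v^2 - 4*u - 6*v^3 + 6
  coeff of dv: -3*u^3 - 4*u^2*v - 10*u*v^2 - 8*v^3 + 4*v + 6
F^* omega = (-2*u^3 - 5*u^2*v - 4*u*v^2 - 4*u - 6*v^3 + 6) du + (-3*u^3 - 4*u^2*v - 10*u*v^2 - 8*v^3 + 4*v + 6) dv.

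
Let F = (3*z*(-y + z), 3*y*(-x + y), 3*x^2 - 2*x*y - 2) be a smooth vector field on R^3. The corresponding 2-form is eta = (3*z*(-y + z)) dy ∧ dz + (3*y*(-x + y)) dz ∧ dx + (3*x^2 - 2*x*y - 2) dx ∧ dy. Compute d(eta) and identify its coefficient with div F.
d(eta) = (-3*x + 6*y) dx ∧ dy ∧ dz; div F = -3*x + 6*y

For a 2-form in R^3 of the form above, applying d gives a 3-form with coefficient ∂P/∂x + ∂Q/∂y + ∂R/∂z:
  ∂P/∂x = 0
  ∂Q/∂y = -3*x + 6*y
  ∂R/∂z = 0
Sum = -3*x + 6*y, which is exactly div F.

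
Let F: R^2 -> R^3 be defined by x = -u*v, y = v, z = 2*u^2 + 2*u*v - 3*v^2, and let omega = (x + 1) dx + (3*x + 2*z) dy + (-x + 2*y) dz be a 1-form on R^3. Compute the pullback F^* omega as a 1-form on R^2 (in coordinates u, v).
F^* omega = (v*(4*u^2 + 3*u*v + 8*u + 4*v - 1)) du + (3*u^2*v + 4*u^2 - 6*u*v^2 + 5*u*v - u - 18*v^2) dv

Using F^*(f dg) = (f ∘ F) d(g ∘ F), substitute each coordinate x_i by F_i(u, v) in f_i, and replace dx_i by d F_i = (∂F_i/∂u) du + (∂F_i/∂v) dv.
  For the x component: f_1(F) = -u*v + 1; d F_1 = (-v) du + (-u) dv
  For the y component: f_2(F) = 4*u^2 + u*v - 6*v^2; d F_2 = (0) du + (1) dv
  For the z component: f_3(F) = v*(u + 2); d F_3 = (4*u + 2*v) du + (2*u - 6*v) dv
Combining and collecting du, dv coefficients:
  coeff of du: v*(4*u^2 + 3*u*v + 8*u + 4*v - 1)
  coeff of dv: 3*u^2*v + 4*u^2 - 6*u*v^2 + 5*u*v - u - 18*v^2
F^* omega = (v*(4*u^2 + 3*u*v + 8*u + 4*v - 1)) du + (3*u^2*v + 4*u^2 - 6*u*v^2 + 5*u*v - u - 18*v^2) dv.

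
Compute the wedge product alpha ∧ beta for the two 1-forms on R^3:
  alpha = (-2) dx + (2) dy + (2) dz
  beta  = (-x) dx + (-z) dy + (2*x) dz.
alpha ∧ beta = (2*x + 2*z) dx ∧ dy + (-2*x) dx ∧ dz + (4*x + 2*z) dy ∧ dz

Distribute the wedge, using dx_i ∧ dx_j = -dx_j ∧ dx_i and dx_i ∧ dx_i = 0. For each pair (i, j) with i < j, the coefficient of dx_i ∧ dx_j in alpha ∧ beta is (alpha_i * beta_j - alpha_j * beta_i). Collecting: alpha ∧ beta = (2*x + 2*z) dx ∧ dy + (-2*x) dx ∧ dz + (4*x + 2*z) dy ∧ dz.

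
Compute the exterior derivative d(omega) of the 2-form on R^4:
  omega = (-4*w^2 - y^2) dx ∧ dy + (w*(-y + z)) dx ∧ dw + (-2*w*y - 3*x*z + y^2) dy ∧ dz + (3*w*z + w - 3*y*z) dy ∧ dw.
d(omega) = (-7*w) dx ∧ dy ∧ dw + (-w) dx ∧ dz ∧ dw + (-3*z) dx ∧ dy ∧ dz + (-3*w + y) dy ∧ dz ∧ dw

For a 2-form omega = sum_{i<j} g_{ij} dx_i ∧ dx_j, the exterior derivative is
  d(omega) = sum_{i<j} d(g_{ij}) ∧ dx_i ∧ dx_j = sum_{i<j, k} (∂g_{ij}/∂x_k) dx_k ∧ dx_i ∧ dx_j.
Expand each term, using dx_k ∧ dx_i ∧ dx_j = sgn(permutation) dx_{(a)} ∧ dx_{(b)} ∧ dx_{(c)} with (a < b < c) sorted:
  d(-4*w^2 - y^2) includes (∂/∂w)(-4*w^2 - y^2) dw = (-8*w) dw, which multiplied by dx ∧ dy gives (-8*w) dx ∧ dy ∧ dw
  d(w*(-y + z)) includes (∂/∂y)(w*(-y + z)) dy = (-w) dy, which multiplied by dx ∧ dw gives (w) dx ∧ dy ∧ dw
  d(w*(-y + z)) includes (∂/∂z)(w*(-y + z)) dz = (w) dz, which multiplied by dx ∧ dw gives (-w) dx ∧ dz ∧ dw
  d(-2*w*y - 3*x*z + y^2) includes (∂/∂x)(-2*w*y - 3*x*z + y^2) dx = (-3*z) dx, which multiplied by dy ∧ dz gives (-3*z) dx ∧ dy ∧ dz
  d(-2*w*y - 3*x*z + y^2) includes (∂/∂w)(-2*w*y - 3*x*z + y^2) dw = (-2*y) dw, which multiplied by dy ∧ dz gives (-2*y) dy ∧ dz ∧ dw
  d(3*w*z + w - 3*y*z) includes (∂/∂z)(3*w*z + w - 3*y*z) dz = (3*w - 3*y) dz, which multiplied by dy ∧ dw gives (-3*w + 3*y) dy ∧ dz ∧ dw
Collecting like 3-forms: d(omega) = (-7*w) dx ∧ dy ∧ dw + (-w) dx ∧ dz ∧ dw + (-3*z) dx ∧ dy ∧ dz + (-3*w + y) dy ∧ dz ∧ dw.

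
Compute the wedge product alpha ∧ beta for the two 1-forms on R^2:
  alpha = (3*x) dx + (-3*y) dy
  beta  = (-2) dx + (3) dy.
alpha ∧ beta = (9*x - 6*y) dx ∧ dy

Distribute the wedge, using dx_i ∧ dx_j = -dx_j ∧ dx_i and dx_i ∧ dx_i = 0. For each pair (i, j) with i < j, the coefficient of dx_i ∧ dx_j in alpha ∧ beta is (alpha_i * beta_j - alpha_j * beta_i). Collecting: alpha ∧ beta = (9*x - 6*y) dx ∧ dy.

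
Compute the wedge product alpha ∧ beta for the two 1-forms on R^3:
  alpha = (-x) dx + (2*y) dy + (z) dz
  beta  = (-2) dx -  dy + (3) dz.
alpha ∧ beta = (x + 4*y) dx ∧ dy + (-3*x + 2*z) dx ∧ dz + (6*y + z) dy ∧ dz

Distribute the wedge, using dx_i ∧ dx_j = -dx_j ∧ dx_i and dx_i ∧ dx_i = 0. For each pair (i, j) with i < j, the coefficient of dx_i ∧ dx_j in alpha ∧ beta is (alpha_i * beta_j - alpha_j * beta_i). Collecting: alpha ∧ beta = (x + 4*y) dx ∧ dy + (-3*x + 2*z) dx ∧ dz + (6*y + z) dy ∧ dz.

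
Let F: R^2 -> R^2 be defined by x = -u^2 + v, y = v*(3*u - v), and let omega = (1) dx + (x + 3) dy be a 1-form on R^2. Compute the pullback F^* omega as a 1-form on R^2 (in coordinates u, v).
F^* omega = (-3*u^2*v - 2*u + 3*v^2 + 9*v) du + (-3*u^3 + 2*u^2*v + 3*u*v + 9*u - 2*v^2 - 6*v + 1) dv

Using F^*(f dg) = (f ∘ F) d(g ∘ F), substitute each coordinate x_i by F_i(u, v) in f_i, and replace dx_i by d F_i = (∂F_i/∂u) du + (∂F_i/∂v) dv.
  For the x component: f_1(F) = 1; d F_1 = (-2*u) du + (1) dv
  For the y component: f_2(F) = -u^2 + v + 3; d F_2 = (3*v) du + (3*u - 2*v) dv
Combining and collecting du, dv coefficients:
  coeff of du: -3*u^2*v - 2*u + 3*v^2 + 9*v
  coeff of dv: -3*u^3 + 2*u^2*v + 3*u*v + 9*u - 2*v^2 - 6*v + 1
F^* omega = (-3*u^2*v - 2*u + 3*v^2 + 9*v) du + (-3*u^3 + 2*u^2*v + 3*u*v + 9*u - 2*v^2 - 6*v + 1) dv.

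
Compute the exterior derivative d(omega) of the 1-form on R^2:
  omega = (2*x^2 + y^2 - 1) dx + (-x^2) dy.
d(omega) = (-2*x - 2*y) dx ∧ dy

For a 1-form omega = sum_i f_i dx_i, the exterior derivative is
  d(omega) = sum_{i < j} (∂f_j/∂x_i - ∂f_i/∂x_j) dx_i ∧ dx_j.
  coefficient of dx ∧ dy: ∂f_2/∂x - ∂f_1/∂y = ∂(-x^2)/∂x - ∂(2*x^2 + y^2 - 1)/∂y = -2*x - 2*y
Assembling: d(omega) = (-2*x - 2*y) dx ∧ dy.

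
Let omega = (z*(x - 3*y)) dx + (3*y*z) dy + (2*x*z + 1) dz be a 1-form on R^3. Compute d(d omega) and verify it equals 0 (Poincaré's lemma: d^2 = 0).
d(d omega) = 0

Step 1: d omega = sum_{i<j} (∂f_j/∂x_i - ∂f_i/∂x_j) dx_i ∧ dx_j:
  coeff of dx ∧ dy: 3*z
  coeff of dx ∧ dz: -x + 3*y + 2*z
  coeff of dy ∧ dz: -3*y
Step 2: Apply d again to each 2-form coefficient. The only possible 3-form in R^3 is dx ∧ dy ∧ dz, with coefficient
  ∂(coeff of dy∧dz)/∂x - ∂(coeff of dx∧dz)/∂y + ∂(coeff of dx∧dy)/∂z
  = ∂/∂x (-3*y) - ∂/∂y (-x + 3*y + 2*z) + ∂/∂z (3*z).
Each of these terms simplifies to sums of mixed partials that cancel in pairs. The result is 0 (by equality of mixed partials for smooth functions — Schwarz / Clairaut).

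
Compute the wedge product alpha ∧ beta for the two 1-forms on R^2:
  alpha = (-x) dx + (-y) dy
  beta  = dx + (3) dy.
alpha ∧ beta = (-3*x + y) dx ∧ dy

Distribute the wedge, using dx_i ∧ dx_j = -dx_j ∧ dx_i and dx_i ∧ dx_i = 0. For each pair (i, j) with i < j, the coefficient of dx_i ∧ dx_j in alpha ∧ beta is (alpha_i * beta_j - alpha_j * beta_i). Collecting: alpha ∧ beta = (-3*x + y) dx ∧ dy.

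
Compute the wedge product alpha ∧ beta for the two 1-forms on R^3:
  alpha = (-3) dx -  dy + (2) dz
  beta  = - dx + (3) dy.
alpha ∧ beta = (-10) dx ∧ dy + (2) dx ∧ dz + (-6) dy ∧ dz

Distribute the wedge, using dx_i ∧ dx_j = -dx_j ∧ dx_i and dx_i ∧ dx_i = 0. For each pair (i, j) with i < j, the coefficient of dx_i ∧ dx_j in alpha ∧ beta is (alpha_i * beta_j - alpha_j * beta_i). Collecting: alpha ∧ beta = (-10) dx ∧ dy + (2) dx ∧ dz + (-6) dy ∧ dz.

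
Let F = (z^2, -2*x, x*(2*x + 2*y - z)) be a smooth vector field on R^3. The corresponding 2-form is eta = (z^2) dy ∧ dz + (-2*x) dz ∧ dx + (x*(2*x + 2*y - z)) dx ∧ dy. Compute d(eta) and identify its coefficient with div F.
d(eta) = (-x) dx ∧ dy ∧ dz; div F = -x

For a 2-form in R^3 of the form above, applying d gives a 3-form with coefficient ∂P/∂x + ∂Q/∂y + ∂R/∂z:
  ∂P/∂x = 0
  ∂Q/∂y = 0
  ∂R/∂z = -x
Sum = -x, which is exactly div F.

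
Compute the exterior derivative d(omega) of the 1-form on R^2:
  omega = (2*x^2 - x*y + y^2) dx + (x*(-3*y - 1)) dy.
d(omega) = (x - 5*y - 1) dx ∧ dy

For a 1-form omega = sum_i f_i dx_i, the exterior derivative is
  d(omega) = sum_{i < j} (∂f_j/∂x_i - ∂f_i/∂x_j) dx_i ∧ dx_j.
  coefficient of dx ∧ dy: ∂f_2/∂x - ∂f_1/∂y = ∂(x*(-3*y - 1))/∂x - ∂(2*x^2 - x*y + y^2)/∂y = x - 5*y - 1
Assembling: d(omega) = (x - 5*y - 1) dx ∧ dy.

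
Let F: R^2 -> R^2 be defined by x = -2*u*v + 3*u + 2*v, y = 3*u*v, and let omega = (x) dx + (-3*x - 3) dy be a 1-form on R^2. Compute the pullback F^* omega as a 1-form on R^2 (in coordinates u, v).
F^* omega = (22*u*v^2 - 39*u*v + 9*u - 22*v^2 - 3*v) du + (22*u^2*v - 33*u^2 - 26*u*v - 3*u + 4*v) dv

Using F^*(f dg) = (f ∘ F) d(g ∘ F), substitute each coordinate x_i by F_i(u, v) in f_i, and replace dx_i by d F_i = (∂F_i/∂u) du + (∂F_i/∂v) dv.
  For the x component: f_1(F) = -2*u*v + 3*u + 2*v; d F_1 = (3 - 2*v) du + (2 - 2*u) dv
  For the y component: f_2(F) = 6*u*v - 9*u - 6*v - 3; d F_2 = (3*v) du + (3*u) dv
Combining and collecting du, dv coefficients:
  coeff of du: 22*u*v^2 - 39*u*v + 9*u - 22*v^2 - 3*v
  coeff of dv: 22*u^2*v - 33*u^2 - 26*u*v - 3*u + 4*v
F^* omega = (22*u*v^2 - 39*u*v + 9*u - 22*v^2 - 3*v) du + (22*u^2*v - 33*u^2 - 26*u*v - 3*u + 4*v) dv.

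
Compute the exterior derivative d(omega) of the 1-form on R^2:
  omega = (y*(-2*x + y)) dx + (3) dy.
d(omega) = (2*x - 2*y) dx ∧ dy

For a 1-form omega = sum_i f_i dx_i, the exterior derivative is
  d(omega) = sum_{i < j} (∂f_j/∂x_i - ∂f_i/∂x_j) dx_i ∧ dx_j.
  coefficient of dx ∧ dy: ∂f_2/∂x - ∂f_1/∂y = ∂(3)/∂x - ∂(y*(-2*x + y))/∂y = 2*x - 2*y
Assembling: d(omega) = (2*x - 2*y) dx ∧ dy.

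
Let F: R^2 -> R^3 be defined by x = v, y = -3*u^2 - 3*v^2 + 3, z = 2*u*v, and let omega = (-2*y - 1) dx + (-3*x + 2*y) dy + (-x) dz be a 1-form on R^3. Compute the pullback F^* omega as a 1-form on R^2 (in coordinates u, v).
F^* omega = (36*u^3 + 36*u*v^2 + 18*u*v - 36*u - 2*v^2) du + (36*u^2*v + 6*u^2 - 2*u*v + 36*v^3 + 24*v^2 - 36*v - 7) dv

Using F^*(f dg) = (f ∘ F) d(g ∘ F), substitute each coordinate x_i by F_i(u, v) in f_i, and replace dx_i by d F_i = (∂F_i/∂u) du + (∂F_i/∂v) dv.
  For the x component: f_1(F) = 6*u^2 + 6*v^2 - 7; d F_1 = (0) du + (1) dv
  For the y component: f_2(F) = -6*u^2 - 6*v^2 - 3*v + 6; d F_2 = (-6*u) du + (-6*v) dv
  For the z component: f_3(F) = -v; d F_3 = (2*v) du + (2*u) dv
Combining and collecting du, dv coefficients:
  coeff of du: 36*u^3 + 36*u*v^2 + 18*u*v - 36*u - 2*v^2
  coeff of dv: 36*u^2*v + 6*u^2 - 2*u*v + 36*v^3 + 24*v^2 - 36*v - 7
F^* omega = (36*u^3 + 36*u*v^2 + 18*u*v - 36*u - 2*v^2) du + (36*u^2*v + 6*u^2 - 2*u*v + 36*v^3 + 24*v^2 - 36*v - 7) dv.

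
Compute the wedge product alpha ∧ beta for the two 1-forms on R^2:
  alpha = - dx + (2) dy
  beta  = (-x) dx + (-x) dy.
alpha ∧ beta = (3*x) dx ∧ dy

Distribute the wedge, using dx_i ∧ dx_j = -dx_j ∧ dx_i and dx_i ∧ dx_i = 0. For each pair (i, j) with i < j, the coefficient of dx_i ∧ dx_j in alpha ∧ beta is (alpha_i * beta_j - alpha_j * beta_i). Collecting: alpha ∧ beta = (3*x) dx ∧ dy.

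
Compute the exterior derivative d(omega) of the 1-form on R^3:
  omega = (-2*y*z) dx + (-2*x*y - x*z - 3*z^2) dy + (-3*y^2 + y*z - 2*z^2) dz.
d(omega) = (-2*y + z) dx ∧ dy + (2*y) dx ∧ dz + (x - 6*y + 7*z) dy ∧ dz

For a 1-form omega = sum_i f_i dx_i, the exterior derivative is
  d(omega) = sum_{i < j} (∂f_j/∂x_i - ∂f_i/∂x_j) dx_i ∧ dx_j.
  coefficient of dx ∧ dy: ∂f_2/∂x - ∂f_1/∂y = ∂(-2*x*y - x*z - 3*z^2)/∂x - ∂(-2*y*z)/∂y = -2*y + z
  coefficient of dx ∧ dz: ∂f_3/∂x - ∂f_1/∂z = ∂(-3*y^2 + y*z - 2*z^2)/∂x - ∂(-2*y*z)/∂z = 2*y
  coefficient of dy ∧ dz: ∂f_3/∂y - ∂f_2/∂z = ∂(-3*y^2 + y*z - 2*z^2)/∂y - ∂(-2*x*y - x*z - 3*z^2)/∂z = x - 6*y + 7*z
Assembling: d(omega) = (-2*y + z) dx ∧ dy + (2*y) dx ∧ dz + (x - 6*y + 7*z) dy ∧ dz.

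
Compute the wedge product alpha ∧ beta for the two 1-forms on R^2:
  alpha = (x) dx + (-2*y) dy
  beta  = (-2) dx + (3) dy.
alpha ∧ beta = (3*x - 4*y) dx ∧ dy

Distribute the wedge, using dx_i ∧ dx_j = -dx_j ∧ dx_i and dx_i ∧ dx_i = 0. For each pair (i, j) with i < j, the coefficient of dx_i ∧ dx_j in alpha ∧ beta is (alpha_i * beta_j - alpha_j * beta_i). Collecting: alpha ∧ beta = (3*x - 4*y) dx ∧ dy.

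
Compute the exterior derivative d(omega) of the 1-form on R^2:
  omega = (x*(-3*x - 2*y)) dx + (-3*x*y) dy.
d(omega) = (2*x - 3*y) dx ∧ dy

For a 1-form omega = sum_i f_i dx_i, the exterior derivative is
  d(omega) = sum_{i < j} (∂f_j/∂x_i - ∂f_i/∂x_j) dx_i ∧ dx_j.
  coefficient of dx ∧ dy: ∂f_2/∂x - ∂f_1/∂y = ∂(-3*x*y)/∂x - ∂(x*(-3*x - 2*y))/∂y = 2*x - 3*y
Assembling: d(omega) = (2*x - 3*y) dx ∧ dy.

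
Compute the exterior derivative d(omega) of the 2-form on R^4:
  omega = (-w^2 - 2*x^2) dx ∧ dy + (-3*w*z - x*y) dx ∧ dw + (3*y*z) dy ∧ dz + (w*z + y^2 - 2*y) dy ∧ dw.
d(omega) = (-2*w + x) dx ∧ dy ∧ dw + (3*w) dx ∧ dz ∧ dw + (-w) dy ∧ dz ∧ dw

For a 2-form omega = sum_{i<j} g_{ij} dx_i ∧ dx_j, the exterior derivative is
  d(omega) = sum_{i<j} d(g_{ij}) ∧ dx_i ∧ dx_j = sum_{i<j, k} (∂g_{ij}/∂x_k) dx_k ∧ dx_i ∧ dx_j.
Expand each term, using dx_k ∧ dx_i ∧ dx_j = sgn(permutation) dx_{(a)} ∧ dx_{(b)} ∧ dx_{(c)} with (a < b < c) sorted:
  d(-w^2 - 2*x^2) includes (∂/∂w)(-w^2 - 2*x^2) dw = (-2*w) dw, which multiplied by dx ∧ dy gives (-2*w) dx ∧ dy ∧ dw
  d(-3*w*z - x*y) includes (∂/∂y)(-3*w*z - x*y) dy = (-x) dy, which multiplied by dx ∧ dw gives (x) dx ∧ dy ∧ dw
  d(-3*w*z - x*y) includes (∂/∂z)(-3*w*z - x*y) dz = (-3*w) dz, which multiplied by dx ∧ dw gives (3*w) dx ∧ dz ∧ dw
  d(w*z + y^2 - 2*y) includes (∂/∂z)(w*z + y^2 - 2*y) dz = (w) dz, which multiplied by dy ∧ dw gives (-w) dy ∧ dz ∧ dw
Collecting like 3-forms: d(omega) = (-2*w + x) dx ∧ dy ∧ dw + (3*w) dx ∧ dz ∧ dw + (-w) dy ∧ dz ∧ dw.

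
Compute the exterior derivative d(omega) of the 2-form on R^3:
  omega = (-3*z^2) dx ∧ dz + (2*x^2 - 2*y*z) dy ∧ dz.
d(omega) = (4*x) dx ∧ dy ∧ dz

For a 2-form omega = sum_{i<j} g_{ij} dx_i ∧ dx_j, the exterior derivative is
  d(omega) = sum_{i<j} d(g_{ij}) ∧ dx_i ∧ dx_j = sum_{i<j, k} (∂g_{ij}/∂x_k) dx_k ∧ dx_i ∧ dx_j.
Expand each term, using dx_k ∧ dx_i ∧ dx_j = sgn(permutation) dx_{(a)} ∧ dx_{(b)} ∧ dx_{(c)} with (a < b < c) sorted:
  d(2*x^2 - 2*y*z) includes (∂/∂x)(2*x^2 - 2*y*z) dx = (4*x) dx, which multiplied by dy ∧ dz gives (4*x) dx ∧ dy ∧ dz
Collecting like 3-forms: d(omega) = (4*x) dx ∧ dy ∧ dz.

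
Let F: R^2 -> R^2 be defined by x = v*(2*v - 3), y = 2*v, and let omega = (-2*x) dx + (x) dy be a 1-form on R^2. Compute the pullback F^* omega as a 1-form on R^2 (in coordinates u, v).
F^* omega = (8*v*(-2*v^2 + 5*v - 3)) dv

Using F^*(f dg) = (f ∘ F) d(g ∘ F), substitute each coordinate x_i by F_i(u, v) in f_i, and replace dx_i by d F_i = (∂F_i/∂u) du + (∂F_i/∂v) dv.
  For the x component: f_1(F) = 2*v*(3 - 2*v); d F_1 = (0) du + (4*v - 3) dv
  For the y component: f_2(F) = v*(2*v - 3); d F_2 = (0) du + (2) dv
Combining and collecting du, dv coefficients:
  coeff of du: 0
  coeff of dv: 8*v*(-2*v^2 + 5*v - 3)
F^* omega = (8*v*(-2*v^2 + 5*v - 3)) dv.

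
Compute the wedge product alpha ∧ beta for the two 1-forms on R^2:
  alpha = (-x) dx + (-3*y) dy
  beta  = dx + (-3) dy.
alpha ∧ beta = (3*x + 3*y) dx ∧ dy

Distribute the wedge, using dx_i ∧ dx_j = -dx_j ∧ dx_i and dx_i ∧ dx_i = 0. For each pair (i, j) with i < j, the coefficient of dx_i ∧ dx_j in alpha ∧ beta is (alpha_i * beta_j - alpha_j * beta_i). Collecting: alpha ∧ beta = (3*x + 3*y) dx ∧ dy.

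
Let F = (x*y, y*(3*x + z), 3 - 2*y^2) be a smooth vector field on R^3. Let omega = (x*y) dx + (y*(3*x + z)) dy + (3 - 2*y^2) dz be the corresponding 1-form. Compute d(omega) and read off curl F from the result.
d(omega) = (-5*y) dy ∧ dz + (0) dz ∧ dx + (-x + 3*y) dx ∧ dy; curl F = (-5*y, 0, -x + 3*y)

d omega = sum_{i<j} (∂f_j/∂x_i - ∂f_i/∂x_j) dx_i ∧ dx_j. Under the identification (dy ∧ dz, dz ∧ dx, dx ∧ dy) ↔ (e_x, e_y, e_z), the coefficients are exactly the components of curl F. Compute:
  ∂R/∂y - ∂Q/∂z = (-4*y) - (y) = -5*y
  ∂P/∂z - ∂R/∂x = (0) - (0) = 0
  ∂Q/∂x - ∂P/∂y = (3*y) - (x) = -x + 3*y.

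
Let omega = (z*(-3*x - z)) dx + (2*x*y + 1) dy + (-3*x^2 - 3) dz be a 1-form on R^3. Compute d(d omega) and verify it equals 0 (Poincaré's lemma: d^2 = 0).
d(d omega) = 0

Step 1: d omega = sum_{i<j} (∂f_j/∂x_i - ∂f_i/∂x_j) dx_i ∧ dx_j:
  coeff of dx ∧ dy: 2*y
  coeff of dx ∧ dz: -3*x + 2*z
  coeff of dy ∧ dz: 0
Step 2: Apply d again to each 2-form coefficient. The only possible 3-form in R^3 is dx ∧ dy ∧ dz, with coefficient
  ∂(coeff of dy∧dz)/∂x - ∂(coeff of dx∧dz)/∂y + ∂(coeff of dx∧dy)/∂z
  = ∂/∂x (0) - ∂/∂y (-3*x + 2*z) + ∂/∂z (2*y).
Each of these terms simplifies to sums of mixed partials that cancel in pairs. The result is 0 (by equality of mixed partials for smooth functions — Schwarz / Clairaut).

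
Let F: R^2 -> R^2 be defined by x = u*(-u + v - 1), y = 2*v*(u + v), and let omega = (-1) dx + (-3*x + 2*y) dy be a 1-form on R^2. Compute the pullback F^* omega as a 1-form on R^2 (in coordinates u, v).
F^* omega = (6*u^2*v + 2*u*v^2 + 6*u*v + 2*u + 8*v^3 - v + 1) du + (6*u^3 + 14*u^2*v + 6*u^2 + 12*u*v^2 + 12*u*v - u + 16*v^3) dv

Using F^*(f dg) = (f ∘ F) d(g ∘ F), substitute each coordinate x_i by F_i(u, v) in f_i, and replace dx_i by d F_i = (∂F_i/∂u) du + (∂F_i/∂v) dv.
  For the x component: f_1(F) = -1; d F_1 = (-2*u + v - 1) du + (u) dv
  For the y component: f_2(F) = 3*u^2 + u*v + 3*u + 4*v^2; d F_2 = (2*v) du + (2*u + 4*v) dv
Combining and collecting du, dv coefficients:
  coeff of du: 6*u^2*v + 2*u*v^2 + 6*u*v + 2*u + 8*v^3 - v + 1
  coeff of dv: 6*u^3 + 14*u^2*v + 6*u^2 + 12*u*v^2 + 12*u*v - u + 16*v^3
F^* omega = (6*u^2*v + 2*u*v^2 + 6*u*v + 2*u + 8*v^3 - v + 1) du + (6*u^3 + 14*u^2*v + 6*u^2 + 12*u*v^2 + 12*u*v - u + 16*v^3) dv.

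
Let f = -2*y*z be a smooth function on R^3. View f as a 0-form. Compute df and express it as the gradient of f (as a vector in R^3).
df = (0) dx + (-2*z) dy + (-2*y) dz; grad f = (0, -2*z, -2*y)

For a 0-form f, d f = (∂f/∂x) dx + (∂f/∂y) dy + (∂f/∂z) dz. The components of the vector representation are exactly the entries of grad f in Cartesian coordinates:
  ∂f/∂x = 0
  ∂f/∂y = -2*z
  ∂f/∂z = -2*y.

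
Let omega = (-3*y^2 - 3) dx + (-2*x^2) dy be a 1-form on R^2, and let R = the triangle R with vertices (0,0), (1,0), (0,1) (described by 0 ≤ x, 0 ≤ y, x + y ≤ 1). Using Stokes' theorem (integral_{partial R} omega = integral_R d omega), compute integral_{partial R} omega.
integral_(partial R) omega = 1/3

Stokes: integral_partial_R omega = integral_R d omega with d omega = (∂Q/∂x - ∂P/∂y) dx ∧ dy.
  ∂Q/∂x = -4*x
  ∂P/∂y = -6*y
  integrand = ∂Q/∂x - ∂P/∂y = -4*x + 6*y.
Integrating over R: integral_0^1 integral_0^{1-x} (-4*x + 6*y) dy dx = 1/3.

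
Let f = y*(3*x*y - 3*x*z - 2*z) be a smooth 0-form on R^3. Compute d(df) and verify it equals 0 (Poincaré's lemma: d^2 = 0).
d(df) = 0

Step 1: df = sum_i (∂f/∂x_i) dx_i = (3*y*(y - z)) dx + (6*x*y - 3*x*z - 2*z) dy + (y*(-3*x - 2)) dz.
Step 2: Apply d again. Using the 1-form formula, the coefficient of dx ∧ dy in d(df) is ∂^2 f/∂x ∂y - ∂^2 f/∂y ∂x = (6*y - 3*z) - (6*y - 3*z) = 0 (equality of mixed partials for smooth f).
Similarly for dx ∧ dz and dy ∧ dz — all coefficients vanish. So d(df) = 0.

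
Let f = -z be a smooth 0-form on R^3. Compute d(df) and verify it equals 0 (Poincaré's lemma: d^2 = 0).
d(df) = 0

Step 1: df = sum_i (∂f/∂x_i) dx_i = (0) dx + (0) dy + (-1) dz.
Step 2: Apply d again. Using the 1-form formula, the coefficient of dx ∧ dy in d(df) is ∂^2 f/∂x ∂y - ∂^2 f/∂y ∂x = (0) - (0) = 0 (equality of mixed partials for smooth f).
Similarly for dx ∧ dz and dy ∧ dz — all coefficients vanish. So d(df) = 0.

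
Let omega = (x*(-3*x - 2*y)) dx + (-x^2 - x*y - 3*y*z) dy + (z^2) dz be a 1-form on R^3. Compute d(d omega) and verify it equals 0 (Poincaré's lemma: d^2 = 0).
d(d omega) = 0

Step 1: d omega = sum_{i<j} (∂f_j/∂x_i - ∂f_i/∂x_j) dx_i ∧ dx_j:
  coeff of dx ∧ dy: -y
  coeff of dx ∧ dz: 0
  coeff of dy ∧ dz: 3*y
Step 2: Apply d again to each 2-form coefficient. The only possible 3-form in R^3 is dx ∧ dy ∧ dz, with coefficient
  ∂(coeff of dy∧dz)/∂x - ∂(coeff of dx∧dz)/∂y + ∂(coeff of dx∧dy)/∂z
  = ∂/∂x (3*y) - ∂/∂y (0) + ∂/∂z (-y).
Each of these terms simplifies to sums of mixed partials that cancel in pairs. The result is 0 (by equality of mixed partials for smooth functions — Schwarz / Clairaut).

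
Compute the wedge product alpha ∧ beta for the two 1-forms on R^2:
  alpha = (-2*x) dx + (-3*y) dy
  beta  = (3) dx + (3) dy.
alpha ∧ beta = (-6*x + 9*y) dx ∧ dy

Distribute the wedge, using dx_i ∧ dx_j = -dx_j ∧ dx_i and dx_i ∧ dx_i = 0. For each pair (i, j) with i < j, the coefficient of dx_i ∧ dx_j in alpha ∧ beta is (alpha_i * beta_j - alpha_j * beta_i). Collecting: alpha ∧ beta = (-6*x + 9*y) dx ∧ dy.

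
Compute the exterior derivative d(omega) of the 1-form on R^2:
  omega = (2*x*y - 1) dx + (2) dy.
d(omega) = (-2*x) dx ∧ dy

For a 1-form omega = sum_i f_i dx_i, the exterior derivative is
  d(omega) = sum_{i < j} (∂f_j/∂x_i - ∂f_i/∂x_j) dx_i ∧ dx_j.
  coefficient of dx ∧ dy: ∂f_2/∂x - ∂f_1/∂y = ∂(2)/∂x - ∂(2*x*y - 1)/∂y = -2*x
Assembling: d(omega) = (-2*x) dx ∧ dy.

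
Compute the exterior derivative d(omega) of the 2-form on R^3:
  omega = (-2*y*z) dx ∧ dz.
d(omega) = (2*z) dx ∧ dy ∧ dz

For a 2-form omega = sum_{i<j} g_{ij} dx_i ∧ dx_j, the exterior derivative is
  d(omega) = sum_{i<j} d(g_{ij}) ∧ dx_i ∧ dx_j = sum_{i<j, k} (∂g_{ij}/∂x_k) dx_k ∧ dx_i ∧ dx_j.
Expand each term, using dx_k ∧ dx_i ∧ dx_j = sgn(permutation) dx_{(a)} ∧ dx_{(b)} ∧ dx_{(c)} with (a < b < c) sorted:
  d(-2*y*z) includes (∂/∂y)(-2*y*z) dy = (-2*z) dy, which multiplied by dx ∧ dz gives (2*z) dx ∧ dy ∧ dz
Collecting like 3-forms: d(omega) = (2*z) dx ∧ dy ∧ dz.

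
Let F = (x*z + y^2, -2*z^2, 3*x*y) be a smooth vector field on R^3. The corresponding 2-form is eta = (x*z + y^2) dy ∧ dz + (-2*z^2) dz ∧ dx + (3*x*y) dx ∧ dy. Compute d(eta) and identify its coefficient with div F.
d(eta) = (z) dx ∧ dy ∧ dz; div F = z

For a 2-form in R^3 of the form above, applying d gives a 3-form with coefficient ∂P/∂x + ∂Q/∂y + ∂R/∂z:
  ∂P/∂x = z
  ∂Q/∂y = 0
  ∂R/∂z = 0
Sum = z, which is exactly div F.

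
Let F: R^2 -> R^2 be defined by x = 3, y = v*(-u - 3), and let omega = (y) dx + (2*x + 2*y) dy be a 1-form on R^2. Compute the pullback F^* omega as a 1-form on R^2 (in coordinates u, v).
F^* omega = (2*v*(u*v + 3*v - 3)) du + (2*u^2*v + 12*u*v - 6*u + 18*v - 18) dv

Using F^*(f dg) = (f ∘ F) d(g ∘ F), substitute each coordinate x_i by F_i(u, v) in f_i, and replace dx_i by d F_i = (∂F_i/∂u) du + (∂F_i/∂v) dv.
  For the x component: f_1(F) = v*(-u - 3); d F_1 = (0) du + (0) dv
  For the y component: f_2(F) = -2*u*v - 6*v + 6; d F_2 = (-v) du + (-u - 3) dv
Combining and collecting du, dv coefficients:
  coeff of du: 2*v*(u*v + 3*v - 3)
  coeff of dv: 2*u^2*v + 12*u*v - 6*u + 18*v - 18
F^* omega = (2*v*(u*v + 3*v - 3)) du + (2*u^2*v + 12*u*v - 6*u + 18*v - 18) dv.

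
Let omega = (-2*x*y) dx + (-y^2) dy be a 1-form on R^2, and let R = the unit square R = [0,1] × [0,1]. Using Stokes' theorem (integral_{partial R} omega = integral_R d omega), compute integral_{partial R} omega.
integral_(partial R) omega = 1

Stokes: integral_partial_R omega = integral_R d omega with d omega = (∂Q/∂x - ∂P/∂y) dx ∧ dy.
  ∂Q/∂x = 0
  ∂P/∂y = -2*x
  integrand = ∂Q/∂x - ∂P/∂y = 2*x.
Integrating over R: integral_0^1 integral_0^1 (2*x) dx dy = 1.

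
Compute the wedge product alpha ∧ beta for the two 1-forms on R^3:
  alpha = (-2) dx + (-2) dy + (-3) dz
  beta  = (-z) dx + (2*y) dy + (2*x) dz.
alpha ∧ beta = (-4*y - 2*z) dx ∧ dy + (-4*x - 3*z) dx ∧ dz + (-4*x + 6*y) dy ∧ dz

Distribute the wedge, using dx_i ∧ dx_j = -dx_j ∧ dx_i and dx_i ∧ dx_i = 0. For each pair (i, j) with i < j, the coefficient of dx_i ∧ dx_j in alpha ∧ beta is (alpha_i * beta_j - alpha_j * beta_i). Collecting: alpha ∧ beta = (-4*y - 2*z) dx ∧ dy + (-4*x - 3*z) dx ∧ dz + (-4*x + 6*y) dy ∧ dz.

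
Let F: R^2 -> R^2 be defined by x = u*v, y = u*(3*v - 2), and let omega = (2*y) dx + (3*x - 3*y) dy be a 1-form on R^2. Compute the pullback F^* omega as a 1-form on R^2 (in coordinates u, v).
F^* omega = (2*u*(-6*v^2 + 13*v - 6)) du + (u^2*(14 - 12*v)) dv

Using F^*(f dg) = (f ∘ F) d(g ∘ F), substitute each coordinate x_i by F_i(u, v) in f_i, and replace dx_i by d F_i = (∂F_i/∂u) du + (∂F_i/∂v) dv.
  For the x component: f_1(F) = 2*u*(3*v - 2); d F_1 = (v) du + (u) dv
  For the y component: f_2(F) = 6*u*(1 - v); d F_2 = (3*v - 2) du + (3*u) dv
Combining and collecting du, dv coefficients:
  coeff of du: 2*u*(-6*v^2 + 13*v - 6)
  coeff of dv: u^2*(14 - 12*v)
F^* omega = (2*u*(-6*v^2 + 13*v - 6)) du + (u^2*(14 - 12*v)) dv.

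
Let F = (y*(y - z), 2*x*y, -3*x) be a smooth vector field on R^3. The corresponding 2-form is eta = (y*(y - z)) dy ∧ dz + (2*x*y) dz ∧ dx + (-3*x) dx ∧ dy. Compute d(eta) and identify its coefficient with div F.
d(eta) = (2*x) dx ∧ dy ∧ dz; div F = 2*x

For a 2-form in R^3 of the form above, applying d gives a 3-form with coefficient ∂P/∂x + ∂Q/∂y + ∂R/∂z:
  ∂P/∂x = 0
  ∂Q/∂y = 2*x
  ∂R/∂z = 0
Sum = 2*x, which is exactly div F.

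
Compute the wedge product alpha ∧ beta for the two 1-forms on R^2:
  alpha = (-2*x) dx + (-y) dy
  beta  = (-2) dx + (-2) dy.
alpha ∧ beta = (4*x - 2*y) dx ∧ dy

Distribute the wedge, using dx_i ∧ dx_j = -dx_j ∧ dx_i and dx_i ∧ dx_i = 0. For each pair (i, j) with i < j, the coefficient of dx_i ∧ dx_j in alpha ∧ beta is (alpha_i * beta_j - alpha_j * beta_i). Collecting: alpha ∧ beta = (4*x - 2*y) dx ∧ dy.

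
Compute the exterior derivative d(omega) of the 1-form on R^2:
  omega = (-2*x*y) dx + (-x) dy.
d(omega) = (2*x - 1) dx ∧ dy

For a 1-form omega = sum_i f_i dx_i, the exterior derivative is
  d(omega) = sum_{i < j} (∂f_j/∂x_i - ∂f_i/∂x_j) dx_i ∧ dx_j.
  coefficient of dx ∧ dy: ∂f_2/∂x - ∂f_1/∂y = ∂(-x)/∂x - ∂(-2*x*y)/∂y = 2*x - 1
Assembling: d(omega) = (2*x - 1) dx ∧ dy.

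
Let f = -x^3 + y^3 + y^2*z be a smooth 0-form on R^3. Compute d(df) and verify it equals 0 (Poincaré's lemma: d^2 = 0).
d(df) = 0

Step 1: df = sum_i (∂f/∂x_i) dx_i = (-3*x^2) dx + (y*(3*y + 2*z)) dy + (y^2) dz.
Step 2: Apply d again. Using the 1-form formula, the coefficient of dx ∧ dy in d(df) is ∂^2 f/∂x ∂y - ∂^2 f/∂y ∂x = (0) - (0) = 0 (equality of mixed partials for smooth f).
Similarly for dx ∧ dz and dy ∧ dz — all coefficients vanish. So d(df) = 0.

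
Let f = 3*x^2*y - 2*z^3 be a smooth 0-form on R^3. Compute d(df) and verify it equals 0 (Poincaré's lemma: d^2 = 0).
d(df) = 0

Step 1: df = sum_i (∂f/∂x_i) dx_i = (6*x*y) dx + (3*x^2) dy + (-6*z^2) dz.
Step 2: Apply d again. Using the 1-form formula, the coefficient of dx ∧ dy in d(df) is ∂^2 f/∂x ∂y - ∂^2 f/∂y ∂x = (6*x) - (6*x) = 0 (equality of mixed partials for smooth f).
Similarly for dx ∧ dz and dy ∧ dz — all coefficients vanish. So d(df) = 0.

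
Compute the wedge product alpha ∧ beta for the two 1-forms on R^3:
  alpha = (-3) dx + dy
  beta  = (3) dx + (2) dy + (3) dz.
alpha ∧ beta = (-9) dx ∧ dy + (-9) dx ∧ dz + (3) dy ∧ dz

Distribute the wedge, using dx_i ∧ dx_j = -dx_j ∧ dx_i and dx_i ∧ dx_i = 0. For each pair (i, j) with i < j, the coefficient of dx_i ∧ dx_j in alpha ∧ beta is (alpha_i * beta_j - alpha_j * beta_i). Collecting: alpha ∧ beta = (-9) dx ∧ dy + (-9) dx ∧ dz + (3) dy ∧ dz.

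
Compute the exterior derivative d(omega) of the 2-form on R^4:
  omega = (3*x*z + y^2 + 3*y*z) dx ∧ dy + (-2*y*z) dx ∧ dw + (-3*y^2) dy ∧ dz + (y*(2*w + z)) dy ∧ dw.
d(omega) = (3*x + 3*y) dx ∧ dy ∧ dz + (2*z) dx ∧ dy ∧ dw + (2*y) dx ∧ dz ∧ dw + (-y) dy ∧ dz ∧ dw

For a 2-form omega = sum_{i<j} g_{ij} dx_i ∧ dx_j, the exterior derivative is
  d(omega) = sum_{i<j} d(g_{ij}) ∧ dx_i ∧ dx_j = sum_{i<j, k} (∂g_{ij}/∂x_k) dx_k ∧ dx_i ∧ dx_j.
Expand each term, using dx_k ∧ dx_i ∧ dx_j = sgn(permutation) dx_{(a)} ∧ dx_{(b)} ∧ dx_{(c)} with (a < b < c) sorted:
  d(3*x*z + y^2 + 3*y*z) includes (∂/∂z)(3*x*z + y^2 + 3*y*z) dz = (3*x + 3*y) dz, which multiplied by dx ∧ dy gives (3*x + 3*y) dx ∧ dy ∧ dz
  d(-2*y*z) includes (∂/∂y)(-2*y*z) dy = (-2*z) dy, which multiplied by dx ∧ dw gives (2*z) dx ∧ dy ∧ dw
  d(-2*y*z) includes (∂/∂z)(-2*y*z) dz = (-2*y) dz, which multiplied by dx ∧ dw gives (2*y) dx ∧ dz ∧ dw
  d(y*(2*w + z)) includes (∂/∂z)(y*(2*w + z)) dz = (y) dz, which multiplied by dy ∧ dw gives (-y) dy ∧ dz ∧ dw
Collecting like 3-forms: d(omega) = (3*x + 3*y) dx ∧ dy ∧ dz + (2*z) dx ∧ dy ∧ dw + (2*y) dx ∧ dz ∧ dw + (-y) dy ∧ dz ∧ dw.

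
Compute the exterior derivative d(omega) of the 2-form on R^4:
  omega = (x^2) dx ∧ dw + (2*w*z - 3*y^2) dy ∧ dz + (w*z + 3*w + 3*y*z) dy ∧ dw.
d(omega) = (-w - 3*y + 2*z) dy ∧ dz ∧ dw

For a 2-form omega = sum_{i<j} g_{ij} dx_i ∧ dx_j, the exterior derivative is
  d(omega) = sum_{i<j} d(g_{ij}) ∧ dx_i ∧ dx_j = sum_{i<j, k} (∂g_{ij}/∂x_k) dx_k ∧ dx_i ∧ dx_j.
Expand each term, using dx_k ∧ dx_i ∧ dx_j = sgn(permutation) dx_{(a)} ∧ dx_{(b)} ∧ dx_{(c)} with (a < b < c) sorted:
  d(2*w*z - 3*y^2) includes (∂/∂w)(2*w*z - 3*y^2) dw = (2*z) dw, which multiplied by dy ∧ dz gives (2*z) dy ∧ dz ∧ dw
  d(w*z + 3*w + 3*y*z) includes (∂/∂z)(w*z + 3*w + 3*y*z) dz = (w + 3*y) dz, which multiplied by dy ∧ dw gives (-w - 3*y) dy ∧ dz ∧ dw
Collecting like 3-forms: d(omega) = (-w - 3*y + 2*z) dy ∧ dz ∧ dw.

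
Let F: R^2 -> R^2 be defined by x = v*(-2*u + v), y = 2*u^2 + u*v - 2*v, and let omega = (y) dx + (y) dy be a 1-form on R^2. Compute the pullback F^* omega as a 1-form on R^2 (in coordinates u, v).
F^* omega = (8*u^3 + 2*u^2*v - u*v^2 - 8*u*v + 2*v^2) du + (-2*u^3 + 3*u^2*v - 4*u^2 + 2*u*v^2 - 4*v^2 + 4*v) dv

Using F^*(f dg) = (f ∘ F) d(g ∘ F), substitute each coordinate x_i by F_i(u, v) in f_i, and replace dx_i by d F_i = (∂F_i/∂u) du + (∂F_i/∂v) dv.
  For the x component: f_1(F) = 2*u^2 + u*v - 2*v; d F_1 = (-2*v) du + (-2*u + 2*v) dv
  For the y component: f_2(F) = 2*u^2 + u*v - 2*v; d F_2 = (4*u + v) du + (u - 2) dv
Combining and collecting du, dv coefficients:
  coeff of du: 8*u^3 + 2*u^2*v - u*v^2 - 8*u*v + 2*v^2
  coeff of dv: -2*u^3 + 3*u^2*v - 4*u^2 + 2*u*v^2 - 4*v^2 + 4*v
F^* omega = (8*u^3 + 2*u^2*v - u*v^2 - 8*u*v + 2*v^2) du + (-2*u^3 + 3*u^2*v - 4*u^2 + 2*u*v^2 - 4*v^2 + 4*v) dv.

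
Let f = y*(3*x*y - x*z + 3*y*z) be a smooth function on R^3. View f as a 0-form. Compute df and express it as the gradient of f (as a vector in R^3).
df = (y*(3*y - z)) dx + (6*x*y - x*z + 6*y*z) dy + (y*(-x + 3*y)) dz; grad f = (y*(3*y - z), 6*x*y - x*z + 6*y*z, y*(-x + 3*y))

For a 0-form f, d f = (∂f/∂x) dx + (∂f/∂y) dy + (∂f/∂z) dz. The components of the vector representation are exactly the entries of grad f in Cartesian coordinates:
  ∂f/∂x = y*(3*y - z)
  ∂f/∂y = 6*x*y - x*z + 6*y*z
  ∂f/∂z = y*(-x + 3*y).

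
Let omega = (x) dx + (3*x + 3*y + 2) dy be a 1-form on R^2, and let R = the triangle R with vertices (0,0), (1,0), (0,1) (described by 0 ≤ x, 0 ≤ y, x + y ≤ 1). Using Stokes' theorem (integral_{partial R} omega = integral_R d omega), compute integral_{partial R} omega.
integral_(partial R) omega = 3/2

Stokes: integral_partial_R omega = integral_R d omega with d omega = (∂Q/∂x - ∂P/∂y) dx ∧ dy.
  ∂Q/∂x = 3
  ∂P/∂y = 0
  integrand = ∂Q/∂x - ∂P/∂y = 3.
Integrating over R: integral_0^1 integral_0^{1-x} (3) dy dx = 3/2.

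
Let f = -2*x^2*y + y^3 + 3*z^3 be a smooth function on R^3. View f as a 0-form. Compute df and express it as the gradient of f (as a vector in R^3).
df = (-4*x*y) dx + (-2*x^2 + 3*y^2) dy + (9*z^2) dz; grad f = (-4*x*y, -2*x^2 + 3*y^2, 9*z^2)

For a 0-form f, d f = (∂f/∂x) dx + (∂f/∂y) dy + (∂f/∂z) dz. The components of the vector representation are exactly the entries of grad f in Cartesian coordinates:
  ∂f/∂x = -4*x*y
  ∂f/∂y = -2*x^2 + 3*y^2
  ∂f/∂z = 9*z^2.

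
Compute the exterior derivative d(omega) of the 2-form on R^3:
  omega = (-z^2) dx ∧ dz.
d(omega) = 0

For a 2-form omega = sum_{i<j} g_{ij} dx_i ∧ dx_j, the exterior derivative is
  d(omega) = sum_{i<j} d(g_{ij}) ∧ dx_i ∧ dx_j = sum_{i<j, k} (∂g_{ij}/∂x_k) dx_k ∧ dx_i ∧ dx_j.
Expand each term, using dx_k ∧ dx_i ∧ dx_j = sgn(permutation) dx_{(a)} ∧ dx_{(b)} ∧ dx_{(c)} with (a < b < c) sorted:

Collecting like 3-forms: d(omega) = 0.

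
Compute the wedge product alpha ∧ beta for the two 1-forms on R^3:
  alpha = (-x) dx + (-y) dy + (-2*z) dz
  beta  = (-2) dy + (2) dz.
alpha ∧ beta = (2*x) dx ∧ dy + (-2*x) dx ∧ dz + (-2*y - 4*z) dy ∧ dz

Distribute the wedge, using dx_i ∧ dx_j = -dx_j ∧ dx_i and dx_i ∧ dx_i = 0. For each pair (i, j) with i < j, the coefficient of dx_i ∧ dx_j in alpha ∧ beta is (alpha_i * beta_j - alpha_j * beta_i). Collecting: alpha ∧ beta = (2*x) dx ∧ dy + (-2*x) dx ∧ dz + (-2*y - 4*z) dy ∧ dz.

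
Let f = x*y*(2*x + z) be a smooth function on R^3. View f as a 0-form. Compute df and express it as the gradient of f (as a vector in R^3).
df = (y*(4*x + z)) dx + (x*(2*x + z)) dy + (x*y) dz; grad f = (y*(4*x + z), x*(2*x + z), x*y)

For a 0-form f, d f = (∂f/∂x) dx + (∂f/∂y) dy + (∂f/∂z) dz. The components of the vector representation are exactly the entries of grad f in Cartesian coordinates:
  ∂f/∂x = y*(4*x + z)
  ∂f/∂y = x*(2*x + z)
  ∂f/∂z = x*y.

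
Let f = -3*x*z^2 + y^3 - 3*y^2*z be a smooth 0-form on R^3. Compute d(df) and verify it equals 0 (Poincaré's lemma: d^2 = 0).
d(df) = 0

Step 1: df = sum_i (∂f/∂x_i) dx_i = (-3*z^2) dx + (3*y*(y - 2*z)) dy + (-6*x*z - 3*y^2) dz.
Step 2: Apply d again. Using the 1-form formula, the coefficient of dx ∧ dy in d(df) is ∂^2 f/∂x ∂y - ∂^2 f/∂y ∂x = (0) - (0) = 0 (equality of mixed partials for smooth f).
Similarly for dx ∧ dz and dy ∧ dz — all coefficients vanish. So d(df) = 0.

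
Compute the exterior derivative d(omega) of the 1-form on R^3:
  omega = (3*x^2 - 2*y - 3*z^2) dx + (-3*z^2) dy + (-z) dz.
d(omega) = (2) dx ∧ dy + (6*z) dx ∧ dz + (6*z) dy ∧ dz

For a 1-form omega = sum_i f_i dx_i, the exterior derivative is
  d(omega) = sum_{i < j} (∂f_j/∂x_i - ∂f_i/∂x_j) dx_i ∧ dx_j.
  coefficient of dx ∧ dy: ∂f_2/∂x - ∂f_1/∂y = ∂(-3*z^2)/∂x - ∂(3*x^2 - 2*y - 3*z^2)/∂y = 2
  coefficient of dx ∧ dz: ∂f_3/∂x - ∂f_1/∂z = ∂(-z)/∂x - ∂(3*x^2 - 2*y - 3*z^2)/∂z = 6*z
  coefficient of dy ∧ dz: ∂f_3/∂y - ∂f_2/∂z = ∂(-z)/∂y - ∂(-3*z^2)/∂z = 6*z
Assembling: d(omega) = (2) dx ∧ dy + (6*z) dx ∧ dz + (6*z) dy ∧ dz.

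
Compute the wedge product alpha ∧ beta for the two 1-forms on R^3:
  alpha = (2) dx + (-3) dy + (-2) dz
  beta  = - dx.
alpha ∧ beta = (-3) dx ∧ dy + (-2) dx ∧ dz

Distribute the wedge, using dx_i ∧ dx_j = -dx_j ∧ dx_i and dx_i ∧ dx_i = 0. For each pair (i, j) with i < j, the coefficient of dx_i ∧ dx_j in alpha ∧ beta is (alpha_i * beta_j - alpha_j * beta_i). Collecting: alpha ∧ beta = (-3) dx ∧ dy + (-2) dx ∧ dz.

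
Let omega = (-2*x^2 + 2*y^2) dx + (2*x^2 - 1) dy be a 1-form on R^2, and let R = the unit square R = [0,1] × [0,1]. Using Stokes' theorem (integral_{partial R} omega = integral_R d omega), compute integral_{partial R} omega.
integral_(partial R) omega = 0

Stokes: integral_partial_R omega = integral_R d omega with d omega = (∂Q/∂x - ∂P/∂y) dx ∧ dy.
  ∂Q/∂x = 4*x
  ∂P/∂y = 4*y
  integrand = ∂Q/∂x - ∂P/∂y = 4*x - 4*y.
Integrating over R: integral_0^1 integral_0^1 (4*x - 4*y) dx dy = 0.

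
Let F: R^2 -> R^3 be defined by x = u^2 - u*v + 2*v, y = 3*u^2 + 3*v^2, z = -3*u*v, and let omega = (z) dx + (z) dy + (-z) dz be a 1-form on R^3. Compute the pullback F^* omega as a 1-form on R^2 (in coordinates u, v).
F^* omega = (6*u*v*(-4*u - v)) du + (6*u*v*(-u - 3*v - 1)) dv

Using F^*(f dg) = (f ∘ F) d(g ∘ F), substitute each coordinate x_i by F_i(u, v) in f_i, and replace dx_i by d F_i = (∂F_i/∂u) du + (∂F_i/∂v) dv.
  For the x component: f_1(F) = -3*u*v; d F_1 = (2*u - v) du + (2 - u) dv
  For the y component: f_2(F) = -3*u*v; d F_2 = (6*u) du + (6*v) dv
  For the z component: f_3(F) = 3*u*v; d F_3 = (-3*v) du + (-3*u) dv
Combining and collecting du, dv coefficients:
  coeff of du: 6*u*v*(-4*u - v)
  coeff of dv: 6*u*v*(-u - 3*v - 1)
F^* omega = (6*u*v*(-4*u - v)) du + (6*u*v*(-u - 3*v - 1)) dv.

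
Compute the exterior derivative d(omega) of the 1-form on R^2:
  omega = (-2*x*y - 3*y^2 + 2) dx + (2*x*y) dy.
d(omega) = (2*x + 8*y) dx ∧ dy

For a 1-form omega = sum_i f_i dx_i, the exterior derivative is
  d(omega) = sum_{i < j} (∂f_j/∂x_i - ∂f_i/∂x_j) dx_i ∧ dx_j.
  coefficient of dx ∧ dy: ∂f_2/∂x - ∂f_1/∂y = ∂(2*x*y)/∂x - ∂(-2*x*y - 3*y^2 + 2)/∂y = 2*x + 8*y
Assembling: d(omega) = (2*x + 8*y) dx ∧ dy.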